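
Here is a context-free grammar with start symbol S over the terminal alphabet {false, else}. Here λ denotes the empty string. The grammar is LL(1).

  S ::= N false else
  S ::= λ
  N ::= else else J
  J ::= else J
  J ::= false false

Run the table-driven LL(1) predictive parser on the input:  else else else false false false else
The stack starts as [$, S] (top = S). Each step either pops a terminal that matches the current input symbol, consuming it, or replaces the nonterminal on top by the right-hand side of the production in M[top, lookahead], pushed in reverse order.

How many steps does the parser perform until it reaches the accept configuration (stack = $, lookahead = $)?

      Stack                     Input                                    Action
   1  $ S                       else else else false false false else $  expand S ::= N false else
   2  $ else false N            else else else false false false else $  expand N ::= else else J
   3  $ else false J else else  else else else false false false else $  match else
   4  $ else false J else       else else false false false else $       match else
   5  $ else false J            else false false false else $            expand J ::= else J
   6  $ else false J else       else false false false else $            match else
   7  $ else false J            false false false else $                 expand J ::= false false
   8  $ else false false false  false false false else $                 match false
   9  $ else false false        false false else $                       match false
  10  $ else false              false else $                             match false
  11  $ else                    else $                                   match else
Accept reached after 11 steps.

11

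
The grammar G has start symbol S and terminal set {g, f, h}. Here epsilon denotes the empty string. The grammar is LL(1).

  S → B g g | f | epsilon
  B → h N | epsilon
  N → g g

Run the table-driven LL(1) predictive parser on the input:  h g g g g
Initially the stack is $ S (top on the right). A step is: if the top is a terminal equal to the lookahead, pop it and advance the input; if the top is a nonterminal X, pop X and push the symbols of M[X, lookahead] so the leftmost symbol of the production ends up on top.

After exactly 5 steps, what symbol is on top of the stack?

g

     Stack      Input        Action
  1  $ S        h g g g g $  expand S → B g g
  2  $ g g B    h g g g g $  expand B → h N
  3  $ g g N h  h g g g g $  match h
  4  $ g g N    g g g g $    expand N → g g
  5  $ g g g g  g g g g $    match g
Stack after step 5: $ g g g (top = g).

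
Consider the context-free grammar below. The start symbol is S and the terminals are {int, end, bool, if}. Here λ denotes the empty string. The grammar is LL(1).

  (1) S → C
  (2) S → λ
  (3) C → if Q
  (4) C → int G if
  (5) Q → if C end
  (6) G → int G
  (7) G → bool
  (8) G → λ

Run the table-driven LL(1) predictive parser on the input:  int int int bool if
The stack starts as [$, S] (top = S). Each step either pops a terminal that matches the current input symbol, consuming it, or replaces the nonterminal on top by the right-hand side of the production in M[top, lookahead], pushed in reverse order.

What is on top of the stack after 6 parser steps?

int

     Stack       Input                  Action
  1  $ S         int int int bool if $  expand S → C
  2  $ C         int int int bool if $  expand C → int G if
  3  $ if G int  int int int bool if $  match int
  4  $ if G      int int bool if $      expand G → int G
  5  $ if G int  int int bool if $      match int
  6  $ if G      int bool if $          expand G → int G
Stack after step 6: $ if G int (top = int).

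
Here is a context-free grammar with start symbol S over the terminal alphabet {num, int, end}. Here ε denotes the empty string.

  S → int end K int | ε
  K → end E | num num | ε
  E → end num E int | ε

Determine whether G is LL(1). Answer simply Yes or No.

Yes

FIRST(S) = {ε, int}
FIRST(K) = {ε, end, num}
FIRST(E) = {ε, end}
FOLLOW(S) = {$}
FOLLOW(K) = {int}
FOLLOW(E) = {int}
Each cell of M receives at most one production.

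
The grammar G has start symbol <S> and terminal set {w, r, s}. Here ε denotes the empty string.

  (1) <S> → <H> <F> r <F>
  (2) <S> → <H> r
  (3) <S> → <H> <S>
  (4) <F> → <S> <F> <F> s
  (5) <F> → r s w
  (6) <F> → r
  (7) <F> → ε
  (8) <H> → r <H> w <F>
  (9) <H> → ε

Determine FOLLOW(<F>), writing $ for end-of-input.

FIRST(<H>) = {ε, r}
FIRST(<S>) = {r}  (via <H> <F> r <F>, <H> r, <H> <S>)
FIRST(<F>) = {ε, r}  (via <S> <F> <F> s)
FOLLOW(<S>) includes $ since <S> is the start symbol.
FOLLOW(<S>): in <S>→<H> <S>, the suffix after <S> is empty (adds nothing new); in <F>→<S> <F> <F> s, <S> is followed by <F> <F> s with FIRST {r, s}. Thus FOLLOW(<S>) = {$, r, s}.
FOLLOW(<H>): in <S>→<H> <F> r <F>, <H> is followed by <F> r <F> with FIRST {r}; in <S>→<H> r, <H> is followed by r with FIRST {r}; in <S>→<H> <S>, <H> is followed by <S> with FIRST {r}; in <H>→r <H> w <F>, <H> is followed by w <F> with FIRST {w}. Thus FOLLOW(<H>) = {r, w}.
FOLLOW(<F>): in <S>→<H> <F> r <F> (occurrence 1), <F> is followed by r <F> with FIRST {r}; in <S>→<H> <F> r <F> (occurrence 2), the suffix after <F> is empty, so FOLLOW(<F>) ⊇ FOLLOW(<S>) = {$, r, s}; in <F>→<S> <F> <F> s (occurrence 1), <F> is followed by <F> s with FIRST {r, s}; in <F>→<S> <F> <F> s (occurrence 2), <F> is followed by s with FIRST {s}; in <H>→r <H> w <F>, the suffix after <F> is empty, so FOLLOW(<F>) ⊇ FOLLOW(<H>) = {r, w}. Thus FOLLOW(<F>) = {$, r, s, w}.

{$, r, s, w}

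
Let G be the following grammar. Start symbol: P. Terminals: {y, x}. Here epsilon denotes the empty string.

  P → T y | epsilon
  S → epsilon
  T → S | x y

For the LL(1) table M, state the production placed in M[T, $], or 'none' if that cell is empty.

FIRST(S): from S→epsilon we get {epsilon}. So FIRST(S) = {epsilon}.
FIRST(T): from T→S we get {epsilon}; from T→x y we get {x}. So FIRST(T) = {epsilon, x}.
FIRST(P): from P→T y we get {x, y}; from P→epsilon we get {epsilon}. So FIRST(P) = {epsilon, x, y}.
FOLLOW(P) includes $ since P is the start symbol.
FOLLOW(T): in P→T y, T is followed by y with FIRST {y}. Thus FOLLOW(T) = {y}.
For T → S: FIRST(S) = {epsilon}, so it goes in M[T, t] for t ∈ {}; since epsilon ∈ FIRST, also for every t ∈ FOLLOW(T) = {y}.
For T → x y: FIRST(x y) = {x}, so it goes in M[T, t] for t ∈ {x}.
None of these place a production in M[T, $].

none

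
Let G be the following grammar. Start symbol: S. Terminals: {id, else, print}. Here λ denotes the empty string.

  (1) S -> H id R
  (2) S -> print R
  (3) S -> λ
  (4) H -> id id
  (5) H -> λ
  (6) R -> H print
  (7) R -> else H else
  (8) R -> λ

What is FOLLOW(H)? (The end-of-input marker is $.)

FIRST(H): from H->id id we get {id}; from H->λ we get {λ}. So FIRST(H) = {λ, id}.
FIRST(S): from S->H id R we get {id}; from S->print R we get {print}; from S->λ we get {λ}. So FIRST(S) = {λ, id, print}.
FIRST(R): from R->H print we get {id, print}; from R->else H else we get {else}; from R->λ we get {λ}. So FIRST(R) = {λ, else, id, print}.
FOLLOW(S) includes $ since S is the start symbol.
FOLLOW(S): S appears on no right-hand side. Thus FOLLOW(S) = {$}.
FOLLOW(H): in S->H id R, H is followed by id R with FIRST {id}; in R->H print, H is followed by print with FIRST {print}; in R->else H else, H is followed by else with FIRST {else}. Thus FOLLOW(H) = {else, id, print}.
FOLLOW(R): in S->H id R, the suffix after R is empty, so FOLLOW(R) ⊇ FOLLOW(S) = {$}; in S->print R, the suffix after R is empty, so FOLLOW(R) ⊇ FOLLOW(S) = {$}. Thus FOLLOW(R) = {$}.

{else, id, print}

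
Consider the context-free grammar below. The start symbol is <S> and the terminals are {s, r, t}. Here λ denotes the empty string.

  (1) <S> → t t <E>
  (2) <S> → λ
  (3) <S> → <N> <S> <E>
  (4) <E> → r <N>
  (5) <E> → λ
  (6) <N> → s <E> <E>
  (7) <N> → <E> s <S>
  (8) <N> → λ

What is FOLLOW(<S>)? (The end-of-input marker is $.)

{$, r, s, t}

FIRST(<E>) = {λ, r}
FIRST(<N>) = {λ, r, s}  (via <E> s <S>)
FIRST(<S>) = {λ, r, s, t}  (via <N> <S> <E>)
FOLLOW(<S>) includes $ since <S> is the start symbol.
FOLLOW(<S>): in <S>→<N> <S> <E>, <S> is followed by <E> with FIRST {λ, r}; in <S>→<N> <S> <E>, the suffix after <S> is nullable (adds nothing new); in <N>→<E> s <S>, the suffix after <S> is empty, so FOLLOW(<S>) ⊇ FOLLOW(<N>) = {$, r, s, t}. Thus FOLLOW(<S>) = {$, r, s, t}.
FOLLOW(<E>): in <S>→t t <E>, the suffix after <E> is empty, so FOLLOW(<E>) ⊇ FOLLOW(<S>) = {$, r, s, t}; in <S>→<N> <S> <E>, the suffix after <E> is empty, so FOLLOW(<E>) ⊇ FOLLOW(<S>) = {$, r, s, t}; in <N>→s <E> <E> (occurrence 1), <E> is followed by <E> with FIRST {λ, r}; in <N>→s <E> <E> (occurrence 1), the suffix after <E> is nullable, so FOLLOW(<E>) ⊇ FOLLOW(<N>) = {$, r, s, t}; in <N>→s <E> <E> (occurrence 2), the suffix after <E> is empty, so FOLLOW(<E>) ⊇ FOLLOW(<N>) = {$, r, s, t}; in <N>→<E> s <S>, <E> is followed by s <S> with FIRST {s}. Thus FOLLOW(<E>) = {$, r, s, t}.
FOLLOW(<N>): in <S>→<N> <S> <E>, <N> is followed by <S> <E> with FIRST {λ, r, s, t}; in <S>→<N> <S> <E>, the suffix after <N> is nullable, so FOLLOW(<N>) ⊇ FOLLOW(<S>) = {$, r, s, t}; in <E>→r <N>, the suffix after <N> is empty, so FOLLOW(<N>) ⊇ FOLLOW(<E>) = {$, r, s, t}. Thus FOLLOW(<N>) = {$, r, s, t}.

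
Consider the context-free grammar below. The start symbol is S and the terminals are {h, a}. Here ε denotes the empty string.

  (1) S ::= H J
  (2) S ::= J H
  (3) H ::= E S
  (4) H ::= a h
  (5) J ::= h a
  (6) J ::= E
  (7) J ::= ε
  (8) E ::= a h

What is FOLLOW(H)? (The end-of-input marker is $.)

FIRST(E) = {a}
FIRST(H) = {a}  (via E S)
FIRST(J) = {ε, a, h}  (via E)
FIRST(S) = {a, h}  (via H J, J H)
FOLLOW(S) includes $ since S is the start symbol.
FOLLOW(S): in H::=E S, the suffix after S is empty, so FOLLOW(S) ⊇ FOLLOW(H) = {$, a, h}. Thus FOLLOW(S) = {$, a, h}.
FOLLOW(H): in S::=H J, H is followed by J with FIRST {ε, a, h}; in S::=H J, the suffix after H is nullable, so FOLLOW(H) ⊇ FOLLOW(S) = {$, a, h}; in S::=J H, the suffix after H is empty, so FOLLOW(H) ⊇ FOLLOW(S) = {$, a, h}. Thus FOLLOW(H) = {$, a, h}.
FOLLOW(J): in S::=H J, the suffix after J is empty, so FOLLOW(J) ⊇ FOLLOW(S) = {$, a, h}; in S::=J H, J is followed by H with FIRST {a}. Thus FOLLOW(J) = {$, a, h}.
FOLLOW(E): in H::=E S, E is followed by S with FIRST {a, h}; in J::=E, the suffix after E is empty, so FOLLOW(E) ⊇ FOLLOW(J) = {$, a, h}. Thus FOLLOW(E) = {$, a, h}.

{$, a, h}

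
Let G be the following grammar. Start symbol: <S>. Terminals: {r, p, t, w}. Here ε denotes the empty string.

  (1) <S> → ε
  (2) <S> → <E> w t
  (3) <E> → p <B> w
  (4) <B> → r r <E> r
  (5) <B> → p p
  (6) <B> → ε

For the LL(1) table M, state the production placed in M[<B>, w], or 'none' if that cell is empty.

FIRST(<E>): from <E>→p <B> w we get {p}. So FIRST(<E>) = {p}.
FIRST(<B>): from <B>→r r <E> r we get {r}; from <B>→p p we get {p}; from <B>→ε we get {ε}. So FIRST(<B>) = {ε, p, r}.
FIRST(<S>): from <S>→ε we get {ε}; from <S>→<E> w t we get {p}. So FIRST(<S>) = {ε, p}.
FOLLOW(<S>) includes $ since <S> is the start symbol.
FOLLOW(<B>): in <E>→p <B> w, <B> is followed by w with FIRST {w}. Thus FOLLOW(<B>) = {w}.
For <B> → r r <E> r: FIRST(r r <E> r) = {r}, so it goes in M[<B>, t] for t ∈ {r}.
For <B> → p p: FIRST(p p) = {p}, so it goes in M[<B>, t] for t ∈ {p}.
For <B> → ε: FIRST(ε) = {ε}, so it goes in M[<B>, t] for t ∈ {}; since ε ∈ FIRST, also for every t ∈ FOLLOW(<B>) = {w}.

<B> → ε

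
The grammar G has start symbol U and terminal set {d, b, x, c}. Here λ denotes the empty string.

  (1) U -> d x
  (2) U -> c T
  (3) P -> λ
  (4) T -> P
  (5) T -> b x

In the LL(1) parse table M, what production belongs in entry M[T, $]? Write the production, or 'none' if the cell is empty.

T -> P

FIRST(U): from U->d x we get {d}; from U->c T we get {c}. So FIRST(U) = {c, d}.
FIRST(P): from P->λ we get {λ}. So FIRST(P) = {λ}.
FIRST(T): from T->P we get {λ}; from T->b x we get {b}. So FIRST(T) = {λ, b}.
FOLLOW(U) includes $ since U is the start symbol.
FOLLOW(U): U appears on no right-hand side. Thus FOLLOW(U) = {$}.
FOLLOW(T): in U->c T, the suffix after T is empty, so FOLLOW(T) ⊇ FOLLOW(U) = {$}. Thus FOLLOW(T) = {$}.
For T -> P: FIRST(P) = {λ}, so it goes in M[T, t] for t ∈ {}; since λ ∈ FIRST, also for every t ∈ FOLLOW(T) = {$}.
For T -> b x: FIRST(b x) = {b}, so it goes in M[T, t] for t ∈ {b}.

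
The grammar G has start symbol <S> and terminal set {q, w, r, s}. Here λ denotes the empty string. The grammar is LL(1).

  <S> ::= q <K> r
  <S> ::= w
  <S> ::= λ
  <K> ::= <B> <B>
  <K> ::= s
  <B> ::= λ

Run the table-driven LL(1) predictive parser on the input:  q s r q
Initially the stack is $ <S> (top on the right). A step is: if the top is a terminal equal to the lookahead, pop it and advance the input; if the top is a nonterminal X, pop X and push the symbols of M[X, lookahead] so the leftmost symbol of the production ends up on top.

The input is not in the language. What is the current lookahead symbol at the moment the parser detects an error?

     Stack      Input      Action
  1  $ <S>      q s r q $  expand <S> ::= q <K> r
  2  $ r <K> q  q s r q $  match q
  3  $ r <K>    s r q $    expand <K> ::= s
  4  $ r s      s r q $    match s
  5  $ r        r q $      match r
  6  $          q $        error: stack empty but input remains

q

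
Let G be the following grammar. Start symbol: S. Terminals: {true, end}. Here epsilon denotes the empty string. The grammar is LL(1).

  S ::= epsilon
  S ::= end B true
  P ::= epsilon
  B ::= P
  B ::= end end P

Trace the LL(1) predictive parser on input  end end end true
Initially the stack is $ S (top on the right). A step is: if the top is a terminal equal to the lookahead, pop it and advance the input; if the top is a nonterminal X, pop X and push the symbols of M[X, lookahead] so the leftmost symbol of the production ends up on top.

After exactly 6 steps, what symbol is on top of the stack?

step 1: stack=$ S  input=end end end true $  — expand S ::= end B true
step 2: stack=$ true B end  input=end end end true $  — match end
step 3: stack=$ true B  input=end end true $  — expand B ::= end end P
step 4: stack=$ true P end end  input=end end true $  — match end
step 5: stack=$ true P end  input=end true $  — match end
step 6: stack=$ true P  input=true $  — expand P ::= epsilon
Stack after step 6: $ true (top = true).

true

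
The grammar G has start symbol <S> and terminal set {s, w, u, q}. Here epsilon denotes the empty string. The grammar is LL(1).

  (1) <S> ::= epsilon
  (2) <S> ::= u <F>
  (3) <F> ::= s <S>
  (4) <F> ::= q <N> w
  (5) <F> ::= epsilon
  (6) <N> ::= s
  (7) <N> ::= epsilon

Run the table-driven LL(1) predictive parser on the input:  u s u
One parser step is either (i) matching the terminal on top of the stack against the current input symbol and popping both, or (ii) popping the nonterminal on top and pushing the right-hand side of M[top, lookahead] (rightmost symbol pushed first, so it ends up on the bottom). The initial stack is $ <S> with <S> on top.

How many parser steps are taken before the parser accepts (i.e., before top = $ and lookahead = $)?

7

     Stack    Input    Action
  1  $ <S>    u s u $  expand <S> ::= u <F>
  2  $ <F> u  u s u $  match u
  3  $ <F>    s u $    expand <F> ::= s <S>
  4  $ <S> s  s u $    match s
  5  $ <S>    u $      expand <S> ::= u <F>
  6  $ <F> u  u $      match u
  7  $ <F>    $        expand <F> ::= epsilon
Accept reached after 7 steps.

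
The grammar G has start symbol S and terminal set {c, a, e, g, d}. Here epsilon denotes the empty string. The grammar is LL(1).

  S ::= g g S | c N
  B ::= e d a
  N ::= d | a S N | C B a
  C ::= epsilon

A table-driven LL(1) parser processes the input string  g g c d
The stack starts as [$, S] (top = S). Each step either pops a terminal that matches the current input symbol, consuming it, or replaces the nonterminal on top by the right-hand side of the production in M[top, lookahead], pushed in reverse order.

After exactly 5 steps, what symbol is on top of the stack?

N

     Stack    Input      Action
  1  $ S      g g c d $  expand S ::= g g S
  2  $ S g g  g g c d $  match g
  3  $ S g    g c d $    match g
  4  $ S      c d $      expand S ::= c N
  5  $ N c    c d $      match c
Stack after step 5: $ N (top = N).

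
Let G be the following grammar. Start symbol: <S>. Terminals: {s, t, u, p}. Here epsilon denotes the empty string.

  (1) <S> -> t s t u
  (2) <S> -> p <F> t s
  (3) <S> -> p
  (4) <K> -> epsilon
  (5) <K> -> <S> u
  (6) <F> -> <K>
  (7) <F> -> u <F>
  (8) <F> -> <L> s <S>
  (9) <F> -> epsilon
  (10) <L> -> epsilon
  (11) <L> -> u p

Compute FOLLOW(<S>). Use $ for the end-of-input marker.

FIRST(<S>): from <S>->t s t u we get {t}; from <S>->p <F> t s we get {p}; from <S>->p we get {p}. So FIRST(<S>) = {p, t}.
FIRST(<L>): from <L>->epsilon we get {epsilon}; from <L>->u p we get {u}. So FIRST(<L>) = {epsilon, u}.
FIRST(<K>): from <K>->epsilon we get {epsilon}; from <K>-><S> u we get {p, t}. So FIRST(<K>) = {epsilon, p, t}.
FIRST(<F>): from <F>-><K> we get {epsilon, p, t}; from <F>->u <F> we get {u}; from <F>-><L> s <S> we get {s, u}; from <F>->epsilon we get {epsilon}. So FIRST(<F>) = {epsilon, p, s, t, u}.
FOLLOW(<S>) includes $ since <S> is the start symbol.
FOLLOW(<F>): in <S>->p <F> t s, <F> is followed by t s with FIRST {t}; in <F>->u <F>, the suffix after <F> is empty (adds nothing new). Thus FOLLOW(<F>) = {t}.
FOLLOW(<S>): in <K>-><S> u, <S> is followed by u with FIRST {u}; in <F>-><L> s <S>, the suffix after <S> is empty, so FOLLOW(<S>) ⊇ FOLLOW(<F>) = {t}. Thus FOLLOW(<S>) = {$, t, u}.
FOLLOW(<K>): in <F>-><K>, the suffix after <K> is empty, so FOLLOW(<K>) ⊇ FOLLOW(<F>) = {t}. Thus FOLLOW(<K>) = {t}.
FOLLOW(<L>): in <F>-><L> s <S>, <L> is followed by s <S> with FIRST {s}. Thus FOLLOW(<L>) = {s}.

{$, t, u}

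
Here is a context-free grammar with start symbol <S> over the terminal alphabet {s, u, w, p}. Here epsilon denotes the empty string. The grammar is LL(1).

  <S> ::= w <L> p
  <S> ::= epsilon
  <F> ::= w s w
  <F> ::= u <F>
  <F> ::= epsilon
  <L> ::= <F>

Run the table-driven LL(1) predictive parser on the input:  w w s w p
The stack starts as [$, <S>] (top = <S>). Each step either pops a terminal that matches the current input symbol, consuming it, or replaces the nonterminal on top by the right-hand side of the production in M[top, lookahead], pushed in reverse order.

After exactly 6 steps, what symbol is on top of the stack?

     Stack      Input        Action
  1  $ <S>      w w s w p $  expand <S> ::= w <L> p
  2  $ p <L> w  w w s w p $  match w
  3  $ p <L>    w s w p $    expand <L> ::= <F>
  4  $ p <F>    w s w p $    expand <F> ::= w s w
  5  $ p w s w  w s w p $    match w
  6  $ p w s    s w p $      match s
Stack after step 6: $ p w (top = w).

w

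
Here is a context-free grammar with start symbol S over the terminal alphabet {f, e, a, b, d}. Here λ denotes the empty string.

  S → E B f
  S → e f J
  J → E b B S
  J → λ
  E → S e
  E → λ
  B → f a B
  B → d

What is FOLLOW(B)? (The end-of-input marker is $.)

{d, e, f}

FIRST(B) = {d, f}
FIRST(S) = {d, e, f}  (via E B f)
FIRST(E) = {λ, d, e, f}  (via S e)
FIRST(J) = {λ, b, d, e, f}  (via E b B S)
FOLLOW(S) includes $ since S is the start symbol.
FOLLOW(E): in S→E B f, E is followed by B f with FIRST {d, f}; in J→E b B S, E is followed by b B S with FIRST {b}. Thus FOLLOW(E) = {b, d, f}.
FOLLOW(B): in S→E B f, B is followed by f with FIRST {f}; in J→E b B S, B is followed by S with FIRST {d, e, f}; in B→f a B, the suffix after B is empty (adds nothing new). Thus FOLLOW(B) = {d, e, f}.
FOLLOW(S): in J→E b B S, the suffix after S is empty, so FOLLOW(S) ⊇ FOLLOW(J) = {$, e}; in E→S e, S is followed by e with FIRST {e}. Thus FOLLOW(S) = {$, e}.
FOLLOW(J): in S→e f J, the suffix after J is empty, so FOLLOW(J) ⊇ FOLLOW(S) = {$, e}. Thus FOLLOW(J) = {$, e}.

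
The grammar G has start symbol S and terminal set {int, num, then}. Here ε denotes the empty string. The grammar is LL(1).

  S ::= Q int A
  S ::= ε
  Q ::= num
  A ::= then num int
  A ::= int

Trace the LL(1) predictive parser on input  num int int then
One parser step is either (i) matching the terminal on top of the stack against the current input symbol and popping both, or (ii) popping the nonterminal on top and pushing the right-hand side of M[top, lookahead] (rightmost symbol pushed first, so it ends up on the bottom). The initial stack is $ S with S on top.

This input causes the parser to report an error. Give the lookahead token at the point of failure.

then

step 1: stack=$ S  input=num int int then $  — expand S ::= Q int A
step 2: stack=$ A int Q  input=num int int then $  — expand Q ::= num
step 3: stack=$ A int num  input=num int int then $  — match num
step 4: stack=$ A int  input=int int then $  — match int
step 5: stack=$ A  input=int then $  — expand A ::= int
step 6: stack=$ int  input=int then $  — match int
step 7: stack=$  input=then $  — error: stack empty but input remains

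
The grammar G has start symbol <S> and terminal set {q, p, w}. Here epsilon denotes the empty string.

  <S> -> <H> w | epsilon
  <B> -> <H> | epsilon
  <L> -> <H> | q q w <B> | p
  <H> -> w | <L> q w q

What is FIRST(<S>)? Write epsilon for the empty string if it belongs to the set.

FIRST(<S>): from <S>-><H> w we get {p, q, w}; from <S>->epsilon we get {epsilon}. So FIRST(<S>) = {epsilon, p, q, w}.
FIRST(<B>): from <B>-><H> we get {p, q, w}; from <B>->epsilon we get {epsilon}. So FIRST(<B>) = {epsilon, p, q, w}.
FIRST(<L>): from <L>-><H> we get {p, q, w}; from <L>->q q w <B> we get {q}; from <L>->p we get {p}. So FIRST(<L>) = {p, q, w}.
FIRST(<H>): from <H>->w we get {w}; from <H>-><L> q w q we get {p, q, w}. So FIRST(<H>) = {p, q, w}.

{epsilon, p, q, w}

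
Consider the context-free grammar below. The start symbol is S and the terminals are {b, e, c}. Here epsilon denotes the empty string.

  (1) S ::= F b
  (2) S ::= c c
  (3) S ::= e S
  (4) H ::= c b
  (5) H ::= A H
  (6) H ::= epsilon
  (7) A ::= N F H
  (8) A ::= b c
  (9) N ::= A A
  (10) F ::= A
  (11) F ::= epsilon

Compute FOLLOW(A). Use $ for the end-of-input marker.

FIRST(S) = {b, c, e}  (via F b)
FIRST(H) = {epsilon, b, c}  (via A H)
FIRST(A) = {b}  (via N F H)
FIRST(N) = {b}  (via A A)
FIRST(F) = {epsilon, b}  (via A)
FOLLOW(S) includes $ since S is the start symbol.
FOLLOW(S): in S::=e S, the suffix after S is empty (adds nothing new). Thus FOLLOW(S) = {$}.
FOLLOW(H): in H::=A H, the suffix after H is empty (adds nothing new); in A::=N F H, the suffix after H is empty, so FOLLOW(H) ⊇ FOLLOW(A) = {b, c}. Thus FOLLOW(H) = {b, c}.
FOLLOW(A): in H::=A H, A is followed by H with FIRST {epsilon, b, c}; in H::=A H, the suffix after A is nullable, so FOLLOW(A) ⊇ FOLLOW(H) = {b, c}; in N::=A A (occurrence 1), A is followed by A with FIRST {b}; in N::=A A (occurrence 2), the suffix after A is empty, so FOLLOW(A) ⊇ FOLLOW(N) = {b, c}; in F::=A, the suffix after A is empty, so FOLLOW(A) ⊇ FOLLOW(F) = {b, c}. Thus FOLLOW(A) = {b, c}.
FOLLOW(N): in A::=N F H, N is followed by F H with FIRST {epsilon, b, c}; in A::=N F H, the suffix after N is nullable, so FOLLOW(N) ⊇ FOLLOW(A) = {b, c}. Thus FOLLOW(N) = {b, c}.
FOLLOW(F): in S::=F b, F is followed by b with FIRST {b}; in A::=N F H, F is followed by H with FIRST {epsilon, b, c}; in A::=N F H, the suffix after F is nullable, so FOLLOW(F) ⊇ FOLLOW(A) = {b, c}. Thus FOLLOW(F) = {b, c}.

{b, c}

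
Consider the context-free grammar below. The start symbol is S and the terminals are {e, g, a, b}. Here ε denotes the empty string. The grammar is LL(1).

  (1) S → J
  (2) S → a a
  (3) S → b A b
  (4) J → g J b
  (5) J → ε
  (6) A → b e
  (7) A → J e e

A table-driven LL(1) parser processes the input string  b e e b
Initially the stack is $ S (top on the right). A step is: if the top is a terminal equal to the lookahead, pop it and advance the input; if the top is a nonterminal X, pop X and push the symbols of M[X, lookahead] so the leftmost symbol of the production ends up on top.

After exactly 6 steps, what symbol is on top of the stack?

b

step 1: stack=$ S  input=b e e b $  — expand S → b A b
step 2: stack=$ b A b  input=b e e b $  — match b
step 3: stack=$ b A  input=e e b $  — expand A → J e e
step 4: stack=$ b e e J  input=e e b $  — expand J → ε
step 5: stack=$ b e e  input=e e b $  — match e
step 6: stack=$ b e  input=e b $  — match e
Stack after step 6: $ b (top = b).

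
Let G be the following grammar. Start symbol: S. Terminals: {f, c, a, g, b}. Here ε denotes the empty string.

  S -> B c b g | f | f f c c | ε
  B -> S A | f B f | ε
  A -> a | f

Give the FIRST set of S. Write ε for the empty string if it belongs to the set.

FIRST(A) = {a, f}
FIRST(S) = {ε, a, c, f}  (via B c b g)
FIRST(B) = {ε, a, c, f}  (via S A)

{ε, a, c, f}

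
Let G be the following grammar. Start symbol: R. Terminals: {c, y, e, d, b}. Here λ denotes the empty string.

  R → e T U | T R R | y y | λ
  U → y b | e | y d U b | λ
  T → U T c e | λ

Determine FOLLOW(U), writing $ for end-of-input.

FIRST(U): from U→y b we get {y}; from U→e we get {e}; from U→y d U b we get {y}; from U→λ we get {λ}. So FIRST(U) = {λ, e, y}.
FIRST(T): from T→U T c e we get {c, e, y}; from T→λ we get {λ}. So FIRST(T) = {λ, c, e, y}.
FIRST(R): from R→e T U we get {e}; from R→T R R we get {λ, c, e, y}; from R→y y we get {y}; from R→λ we get {λ}. So FIRST(R) = {λ, c, e, y}.
FOLLOW(R) includes $ since R is the start symbol.
FOLLOW(R): in R→T R R (occurrence 1), R is followed by R with FIRST {λ, c, e, y}; in R→T R R (occurrence 1), the suffix after R is nullable (adds nothing new); in R→T R R (occurrence 2), the suffix after R is empty (adds nothing new). Thus FOLLOW(R) = {$, c, e, y}.
FOLLOW(U): in R→e T U, the suffix after U is empty, so FOLLOW(U) ⊇ FOLLOW(R) = {$, c, e, y}; in U→y d U b, U is followed by b with FIRST {b}; in T→U T c e, U is followed by T c e with FIRST {c, e, y}. Thus FOLLOW(U) = {$, b, c, e, y}.
FOLLOW(T): in R→e T U, T is followed by U with FIRST {λ, e, y}; in R→e T U, the suffix after T is nullable, so FOLLOW(T) ⊇ FOLLOW(R) = {$, c, e, y}; in R→T R R, T is followed by R R with FIRST {λ, c, e, y}; in R→T R R, the suffix after T is nullable, so FOLLOW(T) ⊇ FOLLOW(R) = {$, c, e, y}; in T→U T c e, T is followed by c e with FIRST {c}. Thus FOLLOW(T) = {$, c, e, y}.

{$, b, c, e, y}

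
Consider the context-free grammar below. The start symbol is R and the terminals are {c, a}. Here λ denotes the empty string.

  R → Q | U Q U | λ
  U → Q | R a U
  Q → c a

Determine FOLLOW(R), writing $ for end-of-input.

FIRST(Q) = {c}
FIRST(R) = {λ, a, c}  (via Q, U Q U)
FIRST(U) = {a, c}  (via Q, R a U)
FOLLOW(R) includes $ since R is the start symbol.
FOLLOW(R): in U→R a U, R is followed by a U with FIRST {a}. Thus FOLLOW(R) = {$, a}.
FOLLOW(U): in R→U Q U (occurrence 1), U is followed by Q U with FIRST {c}; in R→U Q U (occurrence 2), the suffix after U is empty, so FOLLOW(U) ⊇ FOLLOW(R) = {$, a}; in U→R a U, the suffix after U is empty (adds nothing new). Thus FOLLOW(U) = {$, a, c}.
FOLLOW(Q): in R→Q, the suffix after Q is empty, so FOLLOW(Q) ⊇ FOLLOW(R) = {$, a}; in R→U Q U, Q is followed by U with FIRST {a, c}; in U→Q, the suffix after Q is empty, so FOLLOW(Q) ⊇ FOLLOW(U) = {$, a, c}. Thus FOLLOW(Q) = {$, a, c}.

{$, a}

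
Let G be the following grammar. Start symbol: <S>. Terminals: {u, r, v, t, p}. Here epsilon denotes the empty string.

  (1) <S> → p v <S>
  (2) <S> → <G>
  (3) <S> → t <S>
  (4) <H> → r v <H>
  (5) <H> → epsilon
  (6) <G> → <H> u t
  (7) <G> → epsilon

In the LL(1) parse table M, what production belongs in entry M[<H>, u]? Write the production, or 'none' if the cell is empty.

<H> → epsilon

FIRST(<H>) = {epsilon, r}
FIRST(<G>) = {epsilon, r, u}  (via <H> u t)
FIRST(<S>) = {epsilon, p, r, t, u}  (via <G>)
FOLLOW(<S>) includes $ since <S> is the start symbol.
FOLLOW(<H>): in <H>→r v <H>, the suffix after <H> is empty (adds nothing new); in <G>→<H> u t, <H> is followed by u t with FIRST {u}. Thus FOLLOW(<H>) = {u}.
For <H> → r v <H>: FIRST(r v <H>) = {r}, so it goes in M[<H>, t] for t ∈ {r}.
For <H> → epsilon: FIRST(epsilon) = {epsilon}, so it goes in M[<H>, t] for t ∈ {}; since epsilon ∈ FIRST, also for every t ∈ FOLLOW(<H>) = {u}.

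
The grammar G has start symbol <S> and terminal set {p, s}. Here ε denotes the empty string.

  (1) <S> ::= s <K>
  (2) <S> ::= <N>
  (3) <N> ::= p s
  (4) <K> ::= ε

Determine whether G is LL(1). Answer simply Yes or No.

FIRST(<S>) = {p, s}
FIRST(<N>) = {p}
FIRST(<K>) = {ε}
FOLLOW(<S>) = {$}
FOLLOW(<N>) = {$}
FOLLOW(<K>) = {$}
Each cell of M receives at most one production.

Yes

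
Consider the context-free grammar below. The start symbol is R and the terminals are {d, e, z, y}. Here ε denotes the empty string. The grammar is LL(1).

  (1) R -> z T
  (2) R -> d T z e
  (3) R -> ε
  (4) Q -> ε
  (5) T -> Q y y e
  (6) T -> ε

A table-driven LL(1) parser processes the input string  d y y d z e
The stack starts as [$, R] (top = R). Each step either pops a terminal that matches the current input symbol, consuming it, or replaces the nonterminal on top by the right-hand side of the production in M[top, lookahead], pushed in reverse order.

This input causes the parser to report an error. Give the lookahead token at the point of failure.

     Stack          Input          Action
  1  $ R            d y y d z e $  expand R -> d T z e
  2  $ e z T d      d y y d z e $  match d
  3  $ e z T        y y d z e $    expand T -> Q y y e
  4  $ e z e y y Q  y y d z e $    expand Q -> ε
  5  $ e z e y y    y y d z e $    match y
  6  $ e z e y      y d z e $      match y
  7  $ e z e        d z e $        error: top is terminal e but lookahead is d

d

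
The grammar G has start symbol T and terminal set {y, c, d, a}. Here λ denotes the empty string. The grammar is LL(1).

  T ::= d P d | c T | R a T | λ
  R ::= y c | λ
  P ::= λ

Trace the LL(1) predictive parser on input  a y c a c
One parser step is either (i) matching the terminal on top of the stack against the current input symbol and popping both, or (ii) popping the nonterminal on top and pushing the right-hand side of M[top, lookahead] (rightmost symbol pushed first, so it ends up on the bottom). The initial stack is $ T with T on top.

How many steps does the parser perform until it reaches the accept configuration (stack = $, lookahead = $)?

11

      Stack      Input        Action
   1  $ T        a y c a c $  expand T ::= R a T
   2  $ T a R    a y c a c $  expand R ::= λ
   3  $ T a      a y c a c $  match a
   4  $ T        y c a c $    expand T ::= R a T
   5  $ T a R    y c a c $    expand R ::= y c
   6  $ T a c y  y c a c $    match y
   7  $ T a c    c a c $      match c
   8  $ T a      a c $        match a
   9  $ T        c $          expand T ::= c T
  10  $ T c      c $          match c
  11  $ T        $            expand T ::= λ
Accept reached after 11 steps.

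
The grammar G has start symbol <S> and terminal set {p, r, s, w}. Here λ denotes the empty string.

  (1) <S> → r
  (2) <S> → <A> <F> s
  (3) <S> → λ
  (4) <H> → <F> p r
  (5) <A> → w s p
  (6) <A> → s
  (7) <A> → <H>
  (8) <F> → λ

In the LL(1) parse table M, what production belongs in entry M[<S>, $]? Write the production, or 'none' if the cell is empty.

FIRST(<F>): from <F>→λ we get {λ}. So FIRST(<F>) = {λ}.
FIRST(<H>): from <H>→<F> p r we get {p}. So FIRST(<H>) = {p}.
FIRST(<A>): from <A>→w s p we get {w}; from <A>→s we get {s}; from <A>→<H> we get {p}. So FIRST(<A>) = {p, s, w}.
FIRST(<S>): from <S>→r we get {r}; from <S>→<A> <F> s we get {p, s, w}; from <S>→λ we get {λ}. So FIRST(<S>) = {λ, p, r, s, w}.
FOLLOW(<S>) includes $ since <S> is the start symbol.
FOLLOW(<S>): <S> appears on no right-hand side. Thus FOLLOW(<S>) = {$}.
For <S> → r: FIRST(r) = {r}, so it goes in M[<S>, t] for t ∈ {r}.
For <S> → <A> <F> s: FIRST(<A> <F> s) = {p, s, w}, so it goes in M[<S>, t] for t ∈ {p, s, w}.
For <S> → λ: FIRST(λ) = {λ}, so it goes in M[<S>, t] for t ∈ {}; since λ ∈ FIRST, also for every t ∈ FOLLOW(<S>) = {$}.

<S> → λ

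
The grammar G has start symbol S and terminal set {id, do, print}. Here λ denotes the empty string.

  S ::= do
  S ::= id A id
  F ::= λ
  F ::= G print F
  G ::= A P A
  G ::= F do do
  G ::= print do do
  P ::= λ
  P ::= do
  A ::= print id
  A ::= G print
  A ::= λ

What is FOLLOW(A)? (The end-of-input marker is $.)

FIRST(S): from S::=do we get {do}; from S::=id A id we get {id}. So FIRST(S) = {do, id}.
FIRST(P): from P::=λ we get {λ}; from P::=do we get {do}. So FIRST(P) = {λ, do}.
FIRST(F): from F::=λ we get {λ}; from F::=G print F we get {do, print}. So FIRST(F) = {λ, do, print}.
FIRST(G): from G::=A P A we get {λ, do, print}; from G::=F do do we get {do, print}; from G::=print do do we get {print}. So FIRST(G) = {λ, do, print}.
FIRST(A): from A::=print id we get {print}; from A::=G print we get {do, print}; from A::=λ we get {λ}. So FIRST(A) = {λ, do, print}.
FOLLOW(S) includes $ since S is the start symbol.
FOLLOW(S): S appears on no right-hand side. Thus FOLLOW(S) = {$}.
FOLLOW(F): in F::=G print F, the suffix after F is empty (adds nothing new); in G::=F do do, F is followed by do do with FIRST {do}. Thus FOLLOW(F) = {do}.
FOLLOW(G): in F::=G print F, G is followed by print F with FIRST {print}; in A::=G print, G is followed by print with FIRST {print}. Thus FOLLOW(G) = {print}.
FOLLOW(P): in G::=A P A, P is followed by A with FIRST {λ, do, print}; in G::=A P A, the suffix after P is nullable, so FOLLOW(P) ⊇ FOLLOW(G) = {print}. Thus FOLLOW(P) = {do, print}.
FOLLOW(A): in S::=id A id, A is followed by id with FIRST {id}; in G::=A P A (occurrence 1), A is followed by P A with FIRST {λ, do, print}; in G::=A P A (occurrence 1), the suffix after A is nullable, so FOLLOW(A) ⊇ FOLLOW(G) = {print}; in G::=A P A (occurrence 2), the suffix after A is empty, so FOLLOW(A) ⊇ FOLLOW(G) = {print}. Thus FOLLOW(A) = {do, id, print}.

{do, id, print}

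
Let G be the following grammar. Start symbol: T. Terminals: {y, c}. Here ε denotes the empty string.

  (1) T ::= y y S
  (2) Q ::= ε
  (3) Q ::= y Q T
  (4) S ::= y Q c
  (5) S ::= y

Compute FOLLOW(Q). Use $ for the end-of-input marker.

{c, y}

FIRST(T) = {y}
FIRST(Q) = {ε, y}
FIRST(S) = {y}
FOLLOW(T) includes $ since T is the start symbol.
FOLLOW(Q): in Q::=y Q T, Q is followed by T with FIRST {y}; in S::=y Q c, Q is followed by c with FIRST {c}. Thus FOLLOW(Q) = {c, y}.
FOLLOW(T): in Q::=y Q T, the suffix after T is empty, so FOLLOW(T) ⊇ FOLLOW(Q) = {c, y}. Thus FOLLOW(T) = {$, c, y}.
FOLLOW(S): in T::=y y S, the suffix after S is empty, so FOLLOW(S) ⊇ FOLLOW(T) = {$, c, y}. Thus FOLLOW(S) = {$, c, y}.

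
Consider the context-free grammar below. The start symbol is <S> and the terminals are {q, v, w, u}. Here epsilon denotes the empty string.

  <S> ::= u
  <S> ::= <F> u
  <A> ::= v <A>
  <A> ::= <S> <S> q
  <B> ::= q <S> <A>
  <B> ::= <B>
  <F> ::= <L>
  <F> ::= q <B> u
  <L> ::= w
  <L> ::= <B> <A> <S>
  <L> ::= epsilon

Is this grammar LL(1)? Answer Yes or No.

FIRST(<S>) = {q, u, w}
FIRST(<A>) = {q, u, v, w}
FIRST(<B>) = {q}
FIRST(<F>) = {epsilon, q, w}
FIRST(<L>) = {epsilon, q, w}
FOLLOW(<S>) = {$, q, u, v, w}
FOLLOW(<A>) = {q, u, v, w}
FOLLOW(<B>) = {q, u, v, w}
FOLLOW(<F>) = {u}
FOLLOW(<L>) = {u}
Cell M[<B>, q] receives both <B> ::= q <S> <A> and <B> ::= <B> — the grammar is not LL(1).

No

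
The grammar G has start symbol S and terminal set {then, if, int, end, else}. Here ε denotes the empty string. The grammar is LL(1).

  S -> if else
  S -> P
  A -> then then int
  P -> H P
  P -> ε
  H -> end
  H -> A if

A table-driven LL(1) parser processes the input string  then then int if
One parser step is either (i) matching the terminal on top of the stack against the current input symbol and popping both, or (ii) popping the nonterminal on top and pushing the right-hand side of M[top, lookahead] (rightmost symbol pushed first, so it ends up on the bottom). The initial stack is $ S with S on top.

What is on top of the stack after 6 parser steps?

step 1: stack=$ S  input=then then int if $  — expand S -> P
step 2: stack=$ P  input=then then int if $  — expand P -> H P
step 3: stack=$ P H  input=then then int if $  — expand H -> A if
step 4: stack=$ P if A  input=then then int if $  — expand A -> then then int
step 5: stack=$ P if int then then  input=then then int if $  — match then
step 6: stack=$ P if int then  input=then int if $  — match then
Stack after step 6: $ P if int (top = int).

int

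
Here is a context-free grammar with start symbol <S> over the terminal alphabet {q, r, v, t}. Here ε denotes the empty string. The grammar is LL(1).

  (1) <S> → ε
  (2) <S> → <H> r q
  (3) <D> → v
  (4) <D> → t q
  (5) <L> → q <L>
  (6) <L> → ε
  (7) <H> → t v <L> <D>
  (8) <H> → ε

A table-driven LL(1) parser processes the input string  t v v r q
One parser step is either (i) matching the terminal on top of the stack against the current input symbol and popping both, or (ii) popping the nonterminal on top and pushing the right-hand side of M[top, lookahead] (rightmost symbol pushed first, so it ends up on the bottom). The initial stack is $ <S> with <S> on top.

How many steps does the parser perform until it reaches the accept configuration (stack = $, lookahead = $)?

9

step 1: stack=$ <S>  input=t v v r q $  — expand <S> → <H> r q
step 2: stack=$ q r <H>  input=t v v r q $  — expand <H> → t v <L> <D>
step 3: stack=$ q r <D> <L> v t  input=t v v r q $  — match t
step 4: stack=$ q r <D> <L> v  input=v v r q $  — match v
step 5: stack=$ q r <D> <L>  input=v r q $  — expand <L> → ε
step 6: stack=$ q r <D>  input=v r q $  — expand <D> → v
step 7: stack=$ q r v  input=v r q $  — match v
step 8: stack=$ q r  input=r q $  — match r
step 9: stack=$ q  input=q $  — match q
Accept reached after 9 steps.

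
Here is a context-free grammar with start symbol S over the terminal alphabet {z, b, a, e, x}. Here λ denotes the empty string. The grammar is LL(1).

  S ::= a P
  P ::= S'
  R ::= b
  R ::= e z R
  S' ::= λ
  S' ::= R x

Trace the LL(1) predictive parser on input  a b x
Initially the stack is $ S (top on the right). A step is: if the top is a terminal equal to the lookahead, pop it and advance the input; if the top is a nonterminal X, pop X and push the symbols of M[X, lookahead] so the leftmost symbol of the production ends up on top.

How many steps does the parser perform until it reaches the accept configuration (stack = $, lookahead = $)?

     Stack  Input    Action
  1  $ S    a b x $  expand S ::= a P
  2  $ P a  a b x $  match a
  3  $ P    b x $    expand P ::= S'
  4  $ S'   b x $    expand S' ::= R x
  5  $ x R  b x $    expand R ::= b
  6  $ x b  b x $    match b
  7  $ x    x $      match x
Accept reached after 7 steps.

7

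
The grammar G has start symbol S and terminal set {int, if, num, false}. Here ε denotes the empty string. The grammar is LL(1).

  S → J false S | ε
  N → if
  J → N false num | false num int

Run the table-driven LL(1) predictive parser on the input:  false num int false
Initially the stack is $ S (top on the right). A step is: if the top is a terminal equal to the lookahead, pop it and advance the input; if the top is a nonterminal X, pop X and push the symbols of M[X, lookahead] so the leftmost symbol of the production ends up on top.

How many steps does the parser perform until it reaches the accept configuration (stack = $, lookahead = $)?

7

step 1: stack=$ S  input=false num int false $  — expand S → J false S
step 2: stack=$ S false J  input=false num int false $  — expand J → false num int
step 3: stack=$ S false int num false  input=false num int false $  — match false
step 4: stack=$ S false int num  input=num int false $  — match num
step 5: stack=$ S false int  input=int false $  — match int
step 6: stack=$ S false  input=false $  — match false
step 7: stack=$ S  input=$  — expand S → ε
Accept reached after 7 steps.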